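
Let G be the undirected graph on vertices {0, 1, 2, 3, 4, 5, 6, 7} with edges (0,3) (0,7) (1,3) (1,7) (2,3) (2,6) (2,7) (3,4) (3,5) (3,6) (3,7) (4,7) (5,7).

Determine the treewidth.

A width-2 tree decomposition is:
Bags: B1 = {2, 3, 7}  B2 = {2, 3, 6}  B3 = {3, 5, 7}  B4 = {1, 3, 7}  B5 = {3, 4, 7}  B6 = {0, 3, 7}
Tree: B1–B2, B1–B3, B3–B4, B1–B5, B1–B6
Each bag holds 3 vertices, so the decomposition has width 2, which upper-bounds the treewidth. For the lower bound, the 3 vertices {2, 3, 6} are pairwise adjacent, and any tree decomposition puts a clique entirely inside one bag — forcing width ≥ 2. Combining the bounds, tw(G) = 2.

2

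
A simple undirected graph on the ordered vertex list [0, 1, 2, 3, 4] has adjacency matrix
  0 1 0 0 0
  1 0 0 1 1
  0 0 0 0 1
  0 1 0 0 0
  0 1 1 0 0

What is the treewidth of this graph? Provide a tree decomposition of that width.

Every bag has size at most 2, so the width is 2 − 1 = 1 and tw(G) ≤ 1. G has an edge, so its treewidth is at least 1. The upper and lower bounds meet at 1, so that is the treewidth.

Treewidth 1.
One such decomposition:
Bags: B1 = {1, 3}  B2 = {1, 4}  B3 = {2, 4}  B4 = {0, 1}
Tree: B1–B2, B2–B3, B1–B4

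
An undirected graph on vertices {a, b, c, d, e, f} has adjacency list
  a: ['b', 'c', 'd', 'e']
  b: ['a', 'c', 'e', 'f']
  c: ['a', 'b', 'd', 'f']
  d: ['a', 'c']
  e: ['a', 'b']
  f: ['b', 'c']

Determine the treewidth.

2

A width-2 tree decomposition is:
Bags: B1 = {a, b, c}  B2 = {a, c, d}  B3 = {b, c, f}  B4 = {a, b, e}
Tree: B1–B2, B1–B3, B1–B4
Every bag has size at most 3, so the width is 3 − 1 = 2 and tw(G) ≤ 2. Conversely, {a, b, e} is a clique of size 3, and the vertices of any clique must share a bag in every tree decomposition; so some bag has ≥ 3 vertices and tw(G) ≥ 2. The upper and lower bounds meet at 2, so that is the treewidth.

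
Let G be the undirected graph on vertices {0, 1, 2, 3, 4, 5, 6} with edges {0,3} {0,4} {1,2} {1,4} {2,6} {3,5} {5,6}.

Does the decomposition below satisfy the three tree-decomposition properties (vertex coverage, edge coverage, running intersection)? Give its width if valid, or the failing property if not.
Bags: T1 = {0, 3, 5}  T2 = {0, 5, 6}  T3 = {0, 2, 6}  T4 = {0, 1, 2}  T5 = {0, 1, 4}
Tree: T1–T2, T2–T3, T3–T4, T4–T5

Every vertex of G appears in some bag (union = {0, 1, 2, 3, 4, 5, 6}); every edge is covered by a bag; and for each vertex v the set of bags containing v is connected in the bag tree. The decomposition is therefore valid. The largest bag has 3 vertices, so the width is 2.

Yes; width 2.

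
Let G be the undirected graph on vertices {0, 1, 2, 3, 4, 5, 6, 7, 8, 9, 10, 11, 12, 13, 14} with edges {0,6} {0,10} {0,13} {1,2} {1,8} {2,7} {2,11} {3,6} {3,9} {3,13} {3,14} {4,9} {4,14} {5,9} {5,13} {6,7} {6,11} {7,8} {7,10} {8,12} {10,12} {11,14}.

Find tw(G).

3

A width-3 tree decomposition is:
Bags: B1 = {4, 5, 9, 13}  B2 = {3, 4, 9, 13}  B3 = {3, 4, 13, 14}  B4 = {0, 3, 13, 14}  B5 = {0, 3, 6, 14}  B6 = {0, 6, 11, 14}  B7 = {0, 6, 10, 11}  B8 = {6, 7, 10, 11}  B9 = {2, 7, 10, 11}  B10 = {2, 7, 10, 12}  B11 = {2, 7, 8, 12}  B12 = {1, 2, 8, 12}
Tree: B1–B2, B2–B3, B3–B4, B4–B5, B5–B6, B6–B7, B7–B8, B8–B9, B9–B10, B10–B11, B11–B12
Every bag has size at most 4, so the width is 4 − 1 = 3 and tw(G) ≤ 3. For the lower bound: the 4 vertex sets {4,5,9}, {13}, {3}, {0,6,11,14} are disjoint, each induces a connected subgraph, and every pair is joined by at least one edge of G. Contracting each set to a single vertex therefore yields K_{4} as a minor, and since treewidth is minor-monotone, tw(G) ≥ tw(K_{4}) = 3. Therefore the treewidth is 3.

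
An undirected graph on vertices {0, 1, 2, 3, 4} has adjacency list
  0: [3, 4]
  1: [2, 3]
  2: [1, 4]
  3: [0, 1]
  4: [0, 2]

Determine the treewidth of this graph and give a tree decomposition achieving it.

Each bag holds 3 vertices, so the decomposition has width 2, which upper-bounds the treewidth. Since 4–0–3–1–2–4 is a cycle in G, G is not acyclic. Forests are exactly the graphs of treewidth ≤ 1, so tw(G) ≥ 2. Combining the bounds, tw(G) = 2.

Treewidth 2.
Bags: B1 = {0, 3, 4}  B2 = {1, 3, 4}  B3 = {1, 2, 4}
Tree: B1–B2, B2–B3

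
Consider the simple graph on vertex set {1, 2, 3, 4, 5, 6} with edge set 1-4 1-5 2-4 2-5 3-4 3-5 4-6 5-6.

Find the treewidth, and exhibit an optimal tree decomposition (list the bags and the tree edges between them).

Treewidth 2.
One such decomposition:
Bags: B1 = {3, 4, 5}  B2 = {4, 5, 6}  B3 = {2, 4, 5}  B4 = {1, 4, 5}
Tree: B1–B2, B2–B3, B3–B4

Every bag has size at most 3, so the width is 3 − 1 = 2 and tw(G) ≤ 2. The edges 5–3–4–6–5 form a cycle, so G is not a tree and its treewidth is at least 2. Therefore the treewidth is 2.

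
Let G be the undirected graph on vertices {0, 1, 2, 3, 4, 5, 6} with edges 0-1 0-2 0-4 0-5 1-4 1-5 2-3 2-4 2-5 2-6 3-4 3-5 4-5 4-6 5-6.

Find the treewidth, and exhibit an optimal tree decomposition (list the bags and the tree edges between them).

Every bag has size at most 4, so the width is 4 − 1 = 3 and tw(G) ≤ 3. On the other hand G contains the 4-clique {0, 1, 4, 5}. A clique must lie in a single bag of any decomposition, so no decomposition can have width below 3. Hence tw(G) = 3 exactly.

Treewidth 3.
One optimal decomposition is:
Bags: B1 = {0, 1, 4, 5}  B2 = {0, 2, 4, 5}  B3 = {2, 3, 4, 5}  B4 = {2, 4, 5, 6}
Tree: B1–B2, B2–B3, B3–B4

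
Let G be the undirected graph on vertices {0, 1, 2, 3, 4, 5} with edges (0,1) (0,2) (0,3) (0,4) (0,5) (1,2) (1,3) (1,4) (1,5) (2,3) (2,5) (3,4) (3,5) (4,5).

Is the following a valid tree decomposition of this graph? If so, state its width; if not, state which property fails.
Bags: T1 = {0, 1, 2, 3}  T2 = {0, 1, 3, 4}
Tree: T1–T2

No — vertex 5 appears in no bag.

A tree decomposition must satisfy three properties: every vertex lies in some bag; for every edge, both endpoints lie together in some bag; and for every vertex, the bags containing it form a connected subtree. Here vertex 5 appears in no bag, so the decomposition is invalid.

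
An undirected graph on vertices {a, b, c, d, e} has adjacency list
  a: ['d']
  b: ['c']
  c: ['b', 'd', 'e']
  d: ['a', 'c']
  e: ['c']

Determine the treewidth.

A width-1 tree decomposition is:
Bags: B1 = {c, e}  B2 = {c, d}  B3 = {a, d}  B4 = {b, c}
Tree: B1–B2, B2–B3, B2–B4
The largest bag has 2 vertices, giving width 1; this decomposition certifies tw(G) ≤ 1. G has an edge, so its treewidth is at least 1. The upper and lower bounds meet at 1, so that is the treewidth.

1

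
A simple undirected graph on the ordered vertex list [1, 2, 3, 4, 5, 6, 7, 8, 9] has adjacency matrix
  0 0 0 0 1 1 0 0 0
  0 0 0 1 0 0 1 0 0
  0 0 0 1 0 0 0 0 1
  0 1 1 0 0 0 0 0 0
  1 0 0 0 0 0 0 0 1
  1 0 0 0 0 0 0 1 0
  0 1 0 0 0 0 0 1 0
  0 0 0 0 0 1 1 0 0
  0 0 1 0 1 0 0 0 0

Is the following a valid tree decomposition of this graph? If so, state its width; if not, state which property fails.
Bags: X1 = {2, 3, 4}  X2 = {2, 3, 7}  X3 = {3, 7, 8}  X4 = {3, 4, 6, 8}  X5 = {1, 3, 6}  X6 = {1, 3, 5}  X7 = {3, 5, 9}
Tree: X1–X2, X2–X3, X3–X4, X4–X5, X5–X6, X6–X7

A tree decomposition must satisfy three properties: every vertex lies in some bag; for every edge, both endpoints lie together in some bag; and for every vertex, the bags containing it form a connected subtree. Here bags containing vertex 4 are not connected in the tree, so the decomposition is invalid.

No — bags containing vertex 4 are not connected in the tree.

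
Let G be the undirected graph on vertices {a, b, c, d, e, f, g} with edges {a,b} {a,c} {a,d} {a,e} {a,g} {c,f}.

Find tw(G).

A width-1 tree decomposition is:
Bags: B1 = {a, g}  B2 = {a, d}  B3 = {a, b}  B4 = {a, c}  B5 = {a, e}  B6 = {c, f}
Tree: B1–B2, B1–B3, B2–B4, B4–B5, B4–B6
Each bag holds 2 vertices, so the decomposition has width 1, which upper-bounds the treewidth. Any graph with an edge has treewidth ≥ 1, and G has the edge g–a. The upper and lower bounds meet at 1, so that is the treewidth.

1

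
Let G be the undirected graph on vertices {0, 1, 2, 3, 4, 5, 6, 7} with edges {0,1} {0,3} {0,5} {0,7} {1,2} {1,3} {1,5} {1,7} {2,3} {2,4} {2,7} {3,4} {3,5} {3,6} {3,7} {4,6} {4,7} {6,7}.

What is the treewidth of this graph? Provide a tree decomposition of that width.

Treewidth 3.
One optimal decomposition is:
Bags: B1 = {1, 2, 3, 7}  B2 = {0, 1, 3, 7}  B3 = {2, 3, 4, 7}  B4 = {0, 1, 3, 5}  B5 = {3, 4, 6, 7}
Tree: B1–B2, B1–B3, B2–B4, B3–B5

Every bag has size at most 4, so the width is 4 − 1 = 3 and tw(G) ≤ 3. For the lower bound, the 4 vertices {0, 1, 3, 5} are pairwise adjacent, and any tree decomposition puts a clique entirely inside one bag — forcing width ≥ 3. Hence tw(G) = 3 exactly.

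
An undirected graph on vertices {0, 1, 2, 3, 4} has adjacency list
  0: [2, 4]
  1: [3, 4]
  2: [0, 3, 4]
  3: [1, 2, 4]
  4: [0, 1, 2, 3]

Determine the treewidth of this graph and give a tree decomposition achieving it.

Treewidth 2.
One such decomposition:
Bags: B1 = {2, 3, 4}  B2 = {1, 3, 4}  B3 = {0, 2, 4}
Tree: B1–B2, B1–B3

The largest bag has 3 vertices, giving width 2; this decomposition certifies tw(G) ≤ 2. For the lower bound, the 3 vertices {1, 3, 4} are pairwise adjacent, and any tree decomposition puts a clique entirely inside one bag — forcing width ≥ 2. Combining the bounds, tw(G) = 2.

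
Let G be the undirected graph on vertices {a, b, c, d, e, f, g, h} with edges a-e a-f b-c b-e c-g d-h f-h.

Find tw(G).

A width-1 tree decomposition is:
Bags: B1 = {d, h}  B2 = {f, h}  B3 = {a, f}  B4 = {a, e}  B5 = {b, e}  B6 = {b, c}  B7 = {c, g}
Tree: B1–B2, B2–B3, B3–B4, B4–B5, B5–B6, B6–B7
Each bag holds 2 vertices, so the decomposition has width 1, which upper-bounds the treewidth. Any graph with an edge has treewidth ≥ 1, and G has the edge d–h. Combining the bounds, tw(G) = 1.

1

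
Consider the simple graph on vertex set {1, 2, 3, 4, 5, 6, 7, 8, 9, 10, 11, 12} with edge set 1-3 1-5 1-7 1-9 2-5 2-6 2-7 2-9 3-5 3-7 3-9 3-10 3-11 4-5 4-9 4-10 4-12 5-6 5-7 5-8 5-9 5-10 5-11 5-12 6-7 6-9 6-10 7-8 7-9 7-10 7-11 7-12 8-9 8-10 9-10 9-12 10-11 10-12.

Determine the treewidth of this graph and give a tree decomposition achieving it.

Treewidth 4.
Bags: B1 = {3, 5, 7, 9, 10}  B2 = {3, 5, 7, 10, 11}  B3 = {5, 7, 9, 10, 12}  B4 = {5, 7, 8, 9, 10}  B5 = {4, 5, 9, 10, 12}  B6 = {5, 6, 7, 9, 10}  B7 = {1, 3, 5, 7, 9}  B8 = {2, 5, 6, 7, 9}
Tree: B1–B2, B1–B3, B1–B4, B3–B5, B3–B6, B1–B7, B6–B8

Every bag has size at most 5, so the width is 5 − 1 = 4 and tw(G) ≤ 4. For the lower bound, the 5 vertices {4, 5, 9, 10, 12} are pairwise adjacent, and any tree decomposition puts a clique entirely inside one bag — forcing width ≥ 4. Combining the bounds, tw(G) = 4.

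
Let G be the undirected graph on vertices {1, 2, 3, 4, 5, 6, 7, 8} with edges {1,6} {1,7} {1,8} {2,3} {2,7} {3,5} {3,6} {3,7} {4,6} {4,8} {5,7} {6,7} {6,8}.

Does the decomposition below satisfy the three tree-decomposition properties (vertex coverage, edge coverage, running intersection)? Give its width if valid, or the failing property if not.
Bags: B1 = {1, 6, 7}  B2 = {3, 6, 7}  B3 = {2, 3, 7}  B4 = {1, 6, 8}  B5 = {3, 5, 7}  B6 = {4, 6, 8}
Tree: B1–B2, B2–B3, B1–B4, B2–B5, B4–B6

Yes; width 2.

Vertex coverage: the bags together contain {1, 2, 3, 4, 5, 6, 7, 8}, the full vertex set. Edge coverage: each edge of G has both endpoints in at least one bag. Running intersection: for every vertex, the bags containing it form a connected subtree. All three properties hold, so this is a valid tree decomposition of width max|bag| − 1 = 2, and hence tw(G) ≤ 2.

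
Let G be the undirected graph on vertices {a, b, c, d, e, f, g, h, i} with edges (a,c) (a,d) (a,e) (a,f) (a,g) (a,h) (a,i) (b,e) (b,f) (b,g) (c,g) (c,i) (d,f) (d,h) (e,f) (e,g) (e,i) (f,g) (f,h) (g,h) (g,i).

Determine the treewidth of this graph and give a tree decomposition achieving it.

Treewidth 3.
One such decomposition:
Bags: B1 = {a, e, f, g}  B2 = {a, e, g, i}  B3 = {a, f, g, h}  B4 = {a, d, f, h}  B5 = {a, c, g, i}  B6 = {b, e, f, g}
Tree: B1–B2, B1–B3, B3–B4, B2–B5, B1–B6

Every bag has size at most 4, so the width is 4 − 1 = 3 and tw(G) ≤ 3. On the other hand G contains the 4-clique {a, d, f, h}. A clique must lie in a single bag of any decomposition, so no decomposition can have width below 3. The upper and lower bounds meet at 3, so that is the treewidth.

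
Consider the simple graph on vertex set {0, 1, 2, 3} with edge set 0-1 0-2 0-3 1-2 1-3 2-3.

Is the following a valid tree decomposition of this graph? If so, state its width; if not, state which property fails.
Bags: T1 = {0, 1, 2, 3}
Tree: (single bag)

Checking the three conditions: (i) the bags cover all of {0, 1, 2, 3}; (ii) for each edge, some bag contains both endpoints; (iii) the bags containing any fixed vertex form a subtree. All hold, so the decomposition is valid with width 4 − 1 = 3.

Yes; width 3.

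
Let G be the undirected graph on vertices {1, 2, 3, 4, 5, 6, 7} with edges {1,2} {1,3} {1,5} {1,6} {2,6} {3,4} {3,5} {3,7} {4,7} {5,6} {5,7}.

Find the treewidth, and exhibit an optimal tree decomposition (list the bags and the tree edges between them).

The largest bag has 3 vertices, giving width 2; this decomposition certifies tw(G) ≤ 2. On the other hand G contains the 3-clique {1, 2, 6}. A clique must lie in a single bag of any decomposition, so no decomposition can have width below 2. Hence tw(G) = 2 exactly.

Treewidth 2.
One optimal decomposition is:
Bags: B1 = {3, 5, 7}  B2 = {1, 3, 5}  B3 = {1, 5, 6}  B4 = {3, 4, 7}  B5 = {1, 2, 6}
Tree: B1–B2, B2–B3, B1–B4, B3–B5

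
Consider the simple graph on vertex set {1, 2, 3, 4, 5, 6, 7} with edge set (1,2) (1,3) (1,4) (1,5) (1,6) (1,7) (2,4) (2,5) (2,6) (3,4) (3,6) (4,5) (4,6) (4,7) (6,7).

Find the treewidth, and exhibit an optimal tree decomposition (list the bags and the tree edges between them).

Every bag has size at most 4, so the width is 4 − 1 = 3 and tw(G) ≤ 3. For the lower bound, the 4 vertices {1, 2, 4, 5} are pairwise adjacent, and any tree decomposition puts a clique entirely inside one bag — forcing width ≥ 3. Therefore the treewidth is 3.

Treewidth 3.
One optimal decomposition is:
Bags: B1 = {1, 4, 6, 7}  B2 = {1, 2, 4, 6}  B3 = {1, 3, 4, 6}  B4 = {1, 2, 4, 5}
Tree: B1–B2, B2–B3, B2–B4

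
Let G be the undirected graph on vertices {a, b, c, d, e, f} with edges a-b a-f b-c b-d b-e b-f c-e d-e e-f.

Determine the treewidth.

2

A width-2 tree decomposition is:
Bags: B1 = {b, d, e}  B2 = {b, c, e}  B3 = {b, e, f}  B4 = {a, b, f}
Tree: B1–B2, B2–B3, B3–B4
Each bag holds 3 vertices, so the decomposition has width 2, which upper-bounds the treewidth. On the other hand G contains the 3-clique {b, d, e}. A clique must lie in a single bag of any decomposition, so no decomposition can have width below 2. The upper and lower bounds meet at 2, so that is the treewidth.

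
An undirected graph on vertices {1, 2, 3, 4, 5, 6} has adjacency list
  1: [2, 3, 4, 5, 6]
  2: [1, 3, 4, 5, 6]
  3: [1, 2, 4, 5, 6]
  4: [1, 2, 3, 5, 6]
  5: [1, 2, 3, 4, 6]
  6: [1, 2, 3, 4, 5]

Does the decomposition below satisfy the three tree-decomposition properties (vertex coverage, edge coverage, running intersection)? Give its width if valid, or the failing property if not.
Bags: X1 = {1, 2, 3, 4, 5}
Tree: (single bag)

No — vertex 6 appears in no bag.

A tree decomposition must satisfy three properties: every vertex lies in some bag; for every edge, both endpoints lie together in some bag; and for every vertex, the bags containing it form a connected subtree. Here vertex 6 appears in no bag, so the decomposition is invalid.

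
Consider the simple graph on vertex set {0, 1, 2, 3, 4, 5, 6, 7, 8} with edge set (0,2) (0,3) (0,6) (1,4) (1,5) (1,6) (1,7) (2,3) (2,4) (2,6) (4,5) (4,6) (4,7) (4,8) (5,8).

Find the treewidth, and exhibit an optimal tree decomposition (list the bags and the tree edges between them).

Treewidth 2.
One optimal decomposition is:
Bags: B1 = {1, 4, 6}  B2 = {2, 4, 6}  B3 = {1, 4, 7}  B4 = {1, 4, 5}  B5 = {4, 5, 8}  B6 = {0, 2, 6}  B7 = {0, 2, 3}
Tree: B1–B2, B1–B3, B3–B4, B4–B5, B2–B6, B6–B7

Each bag holds 3 vertices, so the decomposition has width 2, which upper-bounds the treewidth. Conversely, {0, 2, 3} is a clique of size 3, and the vertices of any clique must share a bag in every tree decomposition; so some bag has ≥ 3 vertices and tw(G) ≥ 2. Combining the bounds, tw(G) = 2.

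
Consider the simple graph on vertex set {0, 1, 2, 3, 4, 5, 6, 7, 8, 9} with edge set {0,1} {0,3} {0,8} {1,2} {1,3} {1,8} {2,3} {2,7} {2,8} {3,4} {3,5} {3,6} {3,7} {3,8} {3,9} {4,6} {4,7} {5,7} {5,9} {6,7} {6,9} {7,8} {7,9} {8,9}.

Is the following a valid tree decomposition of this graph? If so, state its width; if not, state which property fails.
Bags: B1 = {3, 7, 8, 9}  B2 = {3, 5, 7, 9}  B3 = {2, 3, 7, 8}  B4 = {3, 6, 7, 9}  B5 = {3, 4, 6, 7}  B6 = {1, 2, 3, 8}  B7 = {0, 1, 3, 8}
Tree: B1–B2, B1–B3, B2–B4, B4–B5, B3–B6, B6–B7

Checking the three conditions: (i) the bags cover all of {0, 1, 2, 3, 4, 5, 6, 7, 8, 9}; (ii) for each edge, some bag contains both endpoints; (iii) the bags containing any fixed vertex form a subtree. All hold, so the decomposition is valid with width 4 − 1 = 3.

Yes; width 3.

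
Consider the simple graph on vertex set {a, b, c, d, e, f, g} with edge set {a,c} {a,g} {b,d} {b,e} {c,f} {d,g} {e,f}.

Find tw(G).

A width-2 tree decomposition is:
Bags: B1 = {b, e, f}  B2 = {b, c, f}  B3 = {a, b, c}  B4 = {a, b, g}  B5 = {b, d, g}
Tree: B1–B2, B2–B3, B3–B4, B4–B5
Each bag holds 3 vertices, so the decomposition has width 2, which upper-bounds the treewidth. The edges b–e–f–c–a–g–d–b form a cycle, so G is not a tree and its treewidth is at least 2. The upper and lower bounds meet at 2, so that is the treewidth.

2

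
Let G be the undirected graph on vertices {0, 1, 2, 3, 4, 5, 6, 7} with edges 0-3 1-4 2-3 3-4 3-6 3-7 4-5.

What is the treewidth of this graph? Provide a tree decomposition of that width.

Treewidth 1.
One optimal decomposition is:
Bags: B1 = {1, 4}  B2 = {3, 4}  B3 = {2, 3}  B4 = {0, 3}  B5 = {3, 7}  B6 = {4, 5}  B7 = {3, 6}
Tree: B1–B2, B2–B3, B2–B4, B2–B5, B1–B6, B5–B7

Every bag has size at most 2, so the width is 2 − 1 = 1 and tw(G) ≤ 1. Since G has at least one edge (e.g. 1–4), it is not an edgeless graph, so tw(G) ≥ 1. Hence tw(G) = 1 exactly.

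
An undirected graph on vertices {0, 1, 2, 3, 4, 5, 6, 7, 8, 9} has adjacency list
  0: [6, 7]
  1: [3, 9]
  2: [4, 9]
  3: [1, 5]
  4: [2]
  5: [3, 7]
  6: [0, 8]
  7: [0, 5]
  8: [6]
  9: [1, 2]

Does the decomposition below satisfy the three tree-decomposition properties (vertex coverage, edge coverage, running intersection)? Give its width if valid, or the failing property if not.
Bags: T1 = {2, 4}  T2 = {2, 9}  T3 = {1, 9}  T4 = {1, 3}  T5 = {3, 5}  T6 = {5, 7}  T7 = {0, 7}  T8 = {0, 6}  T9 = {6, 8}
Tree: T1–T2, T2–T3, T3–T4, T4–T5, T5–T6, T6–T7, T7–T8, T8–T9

Yes; width 1.

Checking the three conditions: (i) the bags cover all of {0, 1, 2, 3, 4, 5, 6, 7, 8, 9}; (ii) for each edge, some bag contains both endpoints; (iii) the bags containing any fixed vertex form a subtree. All hold, so the decomposition is valid with width 2 − 1 = 1.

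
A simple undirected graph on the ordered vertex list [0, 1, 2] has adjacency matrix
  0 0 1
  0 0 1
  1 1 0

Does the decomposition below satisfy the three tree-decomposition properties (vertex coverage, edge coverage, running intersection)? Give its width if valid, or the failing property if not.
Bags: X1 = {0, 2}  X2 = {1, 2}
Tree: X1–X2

Checking the three conditions: (i) the bags cover all of {0, 1, 2}; (ii) for each edge, some bag contains both endpoints; (iii) the bags containing any fixed vertex form a subtree. All hold, so the decomposition is valid with width 2 − 1 = 1.

Yes; width 1.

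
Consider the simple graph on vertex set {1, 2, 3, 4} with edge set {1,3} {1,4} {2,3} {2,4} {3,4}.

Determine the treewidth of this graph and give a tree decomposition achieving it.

Each bag holds 3 vertices, so the decomposition has width 2, which upper-bounds the treewidth. For the lower bound, the 3 vertices {1, 3, 4} are pairwise adjacent, and any tree decomposition puts a clique entirely inside one bag — forcing width ≥ 2. Hence tw(G) = 2 exactly.

Treewidth 2.
One optimal decomposition is:
Bags: B1 = {1, 3, 4}  B2 = {2, 3, 4}
Tree: B1–B2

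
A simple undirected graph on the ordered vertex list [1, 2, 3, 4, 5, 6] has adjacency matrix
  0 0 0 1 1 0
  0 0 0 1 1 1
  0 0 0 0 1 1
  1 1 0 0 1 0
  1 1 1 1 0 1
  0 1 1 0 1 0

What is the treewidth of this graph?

A width-2 tree decomposition is:
Bags: B1 = {2, 4, 5}  B2 = {2, 5, 6}  B3 = {3, 5, 6}  B4 = {1, 4, 5}
Tree: B1–B2, B2–B3, B1–B4
Each bag holds 3 vertices, so the decomposition has width 2, which upper-bounds the treewidth. For the lower bound, the 3 vertices {1, 4, 5} are pairwise adjacent, and any tree decomposition puts a clique entirely inside one bag — forcing width ≥ 2. The upper and lower bounds meet at 2, so that is the treewidth.

2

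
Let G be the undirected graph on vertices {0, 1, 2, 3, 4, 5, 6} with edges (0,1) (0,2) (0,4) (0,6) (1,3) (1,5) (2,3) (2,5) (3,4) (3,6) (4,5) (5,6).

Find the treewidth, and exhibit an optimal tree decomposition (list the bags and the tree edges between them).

Every bag has size at most 4, so the width is 4 − 1 = 3 and tw(G) ≤ 3. For the lower bound: the 4 vertex sets {0,4}, {3,6}, {5}, {2} are disjoint, each induces a connected subgraph, and every pair is joined by at least one edge of G. Contracting each set to a single vertex therefore yields K_{4} as a minor, and since treewidth is minor-monotone, tw(G) ≥ tw(K_{4}) = 3. The upper and lower bounds meet at 3, so that is the treewidth.

Treewidth 3.
Bags: B1 = {0, 3, 4, 5}  B2 = {0, 3, 5, 6}  B3 = {0, 2, 3, 5}  B4 = {0, 1, 3, 5}
Tree: B1–B2, B2–B3, B3–B4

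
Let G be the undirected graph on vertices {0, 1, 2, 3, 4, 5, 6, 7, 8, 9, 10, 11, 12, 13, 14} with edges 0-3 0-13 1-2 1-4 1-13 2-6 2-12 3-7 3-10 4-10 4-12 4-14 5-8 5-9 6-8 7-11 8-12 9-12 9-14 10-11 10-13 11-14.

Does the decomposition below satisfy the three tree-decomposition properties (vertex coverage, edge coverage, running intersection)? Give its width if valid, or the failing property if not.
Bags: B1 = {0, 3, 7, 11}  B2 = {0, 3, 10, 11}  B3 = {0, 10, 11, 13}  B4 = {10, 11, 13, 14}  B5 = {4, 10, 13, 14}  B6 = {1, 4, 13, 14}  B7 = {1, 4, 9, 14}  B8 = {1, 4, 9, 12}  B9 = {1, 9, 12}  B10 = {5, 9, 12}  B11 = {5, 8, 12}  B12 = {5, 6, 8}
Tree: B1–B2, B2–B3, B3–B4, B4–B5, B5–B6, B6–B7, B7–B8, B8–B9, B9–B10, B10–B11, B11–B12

No — vertex 2 appears in no bag.

A tree decomposition must satisfy three properties: every vertex lies in some bag; for every edge, both endpoints lie together in some bag; and for every vertex, the bags containing it form a connected subtree. Here vertex 2 appears in no bag, so the decomposition is invalid.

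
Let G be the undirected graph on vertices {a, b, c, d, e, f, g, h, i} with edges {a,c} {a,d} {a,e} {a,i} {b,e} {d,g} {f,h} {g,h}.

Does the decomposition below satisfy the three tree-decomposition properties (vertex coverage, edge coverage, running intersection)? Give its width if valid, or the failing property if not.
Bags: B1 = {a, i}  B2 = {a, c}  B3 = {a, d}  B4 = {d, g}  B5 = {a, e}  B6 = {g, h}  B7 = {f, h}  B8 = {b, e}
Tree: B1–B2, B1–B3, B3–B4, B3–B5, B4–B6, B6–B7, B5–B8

Checking the three conditions: (i) the bags cover all of {a, b, c, d, e, f, g, h, i}; (ii) for each edge, some bag contains both endpoints; (iii) the bags containing any fixed vertex form a subtree. All hold, so the decomposition is valid with width 2 − 1 = 1.

Yes; width 1.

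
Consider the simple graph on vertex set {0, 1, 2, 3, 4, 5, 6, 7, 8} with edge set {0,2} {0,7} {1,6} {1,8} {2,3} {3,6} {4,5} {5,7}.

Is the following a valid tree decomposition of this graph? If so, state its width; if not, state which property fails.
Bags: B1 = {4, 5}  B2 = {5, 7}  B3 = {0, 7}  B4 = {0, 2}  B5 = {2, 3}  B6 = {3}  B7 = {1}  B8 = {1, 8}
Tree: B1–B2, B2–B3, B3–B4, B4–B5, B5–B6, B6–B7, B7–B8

A tree decomposition must satisfy three properties: every vertex lies in some bag; for every edge, both endpoints lie together in some bag; and for every vertex, the bags containing it form a connected subtree. Here vertex 6 appears in no bag, so the decomposition is invalid.

No — vertex 6 appears in no bag.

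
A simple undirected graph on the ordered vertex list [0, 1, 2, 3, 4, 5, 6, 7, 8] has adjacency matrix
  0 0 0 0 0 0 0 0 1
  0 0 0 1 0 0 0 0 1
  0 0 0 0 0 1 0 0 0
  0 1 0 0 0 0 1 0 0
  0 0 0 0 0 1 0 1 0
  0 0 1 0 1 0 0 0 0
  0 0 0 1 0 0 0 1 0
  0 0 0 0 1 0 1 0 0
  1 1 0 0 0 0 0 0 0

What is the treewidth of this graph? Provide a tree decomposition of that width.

Every bag has size at most 2, so the width is 2 − 1 = 1 and tw(G) ≤ 1. Any graph with an edge has treewidth ≥ 1, and G has the edge 2–5. Combining the bounds, tw(G) = 1.

Treewidth 1.
Bags: B1 = {2, 5}  B2 = {4, 5}  B3 = {4, 7}  B4 = {6, 7}  B5 = {3, 6}  B6 = {1, 3}  B7 = {1, 8}  B8 = {0, 8}
Tree: B1–B2, B2–B3, B3–B4, B4–B5, B5–B6, B6–B7, B7–B8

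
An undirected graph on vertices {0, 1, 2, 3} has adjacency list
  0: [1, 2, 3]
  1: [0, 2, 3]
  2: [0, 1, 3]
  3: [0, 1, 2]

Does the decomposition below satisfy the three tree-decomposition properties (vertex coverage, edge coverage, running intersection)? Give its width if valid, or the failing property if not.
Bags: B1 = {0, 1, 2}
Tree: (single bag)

No — vertex 3 appears in no bag.

A tree decomposition must satisfy three properties: every vertex lies in some bag; for every edge, both endpoints lie together in some bag; and for every vertex, the bags containing it form a connected subtree. Here vertex 3 appears in no bag, so the decomposition is invalid.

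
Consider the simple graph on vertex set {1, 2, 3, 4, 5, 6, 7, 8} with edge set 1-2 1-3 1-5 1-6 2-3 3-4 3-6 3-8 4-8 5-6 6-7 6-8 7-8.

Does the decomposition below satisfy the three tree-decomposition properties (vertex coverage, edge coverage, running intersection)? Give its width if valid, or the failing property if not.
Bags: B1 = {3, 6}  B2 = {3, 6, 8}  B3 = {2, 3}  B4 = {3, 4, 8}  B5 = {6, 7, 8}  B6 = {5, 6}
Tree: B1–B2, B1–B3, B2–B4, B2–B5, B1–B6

No — vertex 1 appears in no bag.

A tree decomposition must satisfy three properties: every vertex lies in some bag; for every edge, both endpoints lie together in some bag; and for every vertex, the bags containing it form a connected subtree. Here vertex 1 appears in no bag, so the decomposition is invalid.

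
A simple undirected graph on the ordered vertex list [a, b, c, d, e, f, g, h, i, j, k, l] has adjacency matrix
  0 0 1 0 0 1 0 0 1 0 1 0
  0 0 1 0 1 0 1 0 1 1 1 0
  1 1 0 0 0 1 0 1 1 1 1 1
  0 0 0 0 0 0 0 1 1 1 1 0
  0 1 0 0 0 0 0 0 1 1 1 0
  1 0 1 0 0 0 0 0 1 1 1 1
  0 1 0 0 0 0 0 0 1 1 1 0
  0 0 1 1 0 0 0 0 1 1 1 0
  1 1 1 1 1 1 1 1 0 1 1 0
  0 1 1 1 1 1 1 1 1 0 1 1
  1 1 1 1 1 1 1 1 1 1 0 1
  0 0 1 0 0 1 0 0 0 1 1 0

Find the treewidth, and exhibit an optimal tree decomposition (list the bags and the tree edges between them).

The largest bag has 5 vertices, giving width 4; this decomposition certifies tw(G) ≤ 4. On the other hand G contains the 5-clique {c, f, j, k, l}. A clique must lie in a single bag of any decomposition, so no decomposition can have width below 4. Therefore the treewidth is 4.

Treewidth 4.
One optimal decomposition is:
Bags: B1 = {c, f, i, j, k}  B2 = {b, c, i, j, k}  B3 = {a, c, f, i, k}  B4 = {c, f, j, k, l}  B5 = {c, h, i, j, k}  B6 = {b, e, i, j, k}  B7 = {d, h, i, j, k}  B8 = {b, g, i, j, k}
Tree: B1–B2, B1–B3, B1–B4, B2–B5, B2–B6, B5–B7, B2–B8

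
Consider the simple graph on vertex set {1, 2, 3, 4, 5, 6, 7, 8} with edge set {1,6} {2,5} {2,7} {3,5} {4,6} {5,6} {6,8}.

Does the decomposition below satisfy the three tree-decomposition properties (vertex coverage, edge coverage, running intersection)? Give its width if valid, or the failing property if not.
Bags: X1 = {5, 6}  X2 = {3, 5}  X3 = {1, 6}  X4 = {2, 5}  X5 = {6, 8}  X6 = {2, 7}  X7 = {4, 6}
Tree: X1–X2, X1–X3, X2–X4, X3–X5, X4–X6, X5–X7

Vertex coverage: the bags together contain {1, 2, 3, 4, 5, 6, 7, 8}, the full vertex set. Edge coverage: each edge of G has both endpoints in at least one bag. Running intersection: for every vertex, the bags containing it form a connected subtree. All three properties hold, so this is a valid tree decomposition of width max|bag| − 1 = 1, and hence tw(G) ≤ 1.

Yes; width 1.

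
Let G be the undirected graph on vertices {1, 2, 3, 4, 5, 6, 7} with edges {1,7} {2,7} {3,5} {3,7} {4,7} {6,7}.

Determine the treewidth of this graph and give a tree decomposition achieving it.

Treewidth 1.
One optimal decomposition is:
Bags: B1 = {3, 7}  B2 = {3, 5}  B3 = {4, 7}  B4 = {6, 7}  B5 = {2, 7}  B6 = {1, 7}
Tree: B1–B2, B1–B3, B3–B4, B3–B5, B5–B6

Each bag holds 2 vertices, so the decomposition has width 1, which upper-bounds the treewidth. G has an edge, so its treewidth is at least 1. The upper and lower bounds meet at 1, so that is the treewidth.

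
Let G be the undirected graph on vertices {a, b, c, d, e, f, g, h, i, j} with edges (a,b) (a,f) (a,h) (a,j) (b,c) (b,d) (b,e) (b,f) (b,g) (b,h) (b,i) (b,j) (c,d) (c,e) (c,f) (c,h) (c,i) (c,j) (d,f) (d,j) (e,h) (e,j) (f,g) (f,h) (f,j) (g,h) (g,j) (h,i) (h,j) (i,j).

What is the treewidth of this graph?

4

A width-4 tree decomposition is:
Bags: B1 = {b, c, f, h, j}  B2 = {b, f, g, h, j}  B3 = {b, c, e, h, j}  B4 = {a, b, f, h, j}  B5 = {b, c, h, i, j}  B6 = {b, c, d, f, j}
Tree: B1–B2, B1–B3, B2–B4, B3–B5, B1–B6
The largest bag has 5 vertices, giving width 4; this decomposition certifies tw(G) ≤ 4. For the lower bound, the 5 vertices {b, c, d, f, j} are pairwise adjacent, and any tree decomposition puts a clique entirely inside one bag — forcing width ≥ 4. The upper and lower bounds meet at 4, so that is the treewidth.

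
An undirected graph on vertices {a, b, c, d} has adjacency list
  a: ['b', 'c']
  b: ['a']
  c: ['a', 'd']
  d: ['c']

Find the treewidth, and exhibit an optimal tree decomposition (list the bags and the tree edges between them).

The largest bag has 2 vertices, giving width 1; this decomposition certifies tw(G) ≤ 1. Since G has at least one edge (e.g. d–c), it is not an edgeless graph, so tw(G) ≥ 1. The upper and lower bounds meet at 1, so that is the treewidth.

Treewidth 1.
Bags: B1 = {c, d}  B2 = {a, c}  B3 = {a, b}
Tree: B1–B2, B2–B3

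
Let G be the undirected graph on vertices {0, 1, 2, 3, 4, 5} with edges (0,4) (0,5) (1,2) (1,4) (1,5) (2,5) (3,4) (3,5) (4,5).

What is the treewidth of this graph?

2

A width-2 tree decomposition is:
Bags: B1 = {0, 4, 5}  B2 = {1, 4, 5}  B3 = {3, 4, 5}  B4 = {1, 2, 5}
Tree: B1–B2, B1–B3, B2–B4
Every bag has size at most 3, so the width is 3 − 1 = 2 and tw(G) ≤ 2. For the lower bound, the 3 vertices {1, 2, 5} are pairwise adjacent, and any tree decomposition puts a clique entirely inside one bag — forcing width ≥ 2. Therefore the treewidth is 2.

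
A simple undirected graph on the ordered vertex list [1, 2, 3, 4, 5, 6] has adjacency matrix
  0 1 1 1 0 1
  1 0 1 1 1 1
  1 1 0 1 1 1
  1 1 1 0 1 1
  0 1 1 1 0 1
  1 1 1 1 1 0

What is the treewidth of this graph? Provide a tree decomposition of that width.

Treewidth 4.
One such decomposition:
Bags: B1 = {1, 2, 3, 4, 6}  B2 = {2, 3, 4, 5, 6}
Tree: B1–B2

Every bag has size at most 5, so the width is 5 − 1 = 4 and tw(G) ≤ 4. On the other hand G contains the 5-clique {1, 2, 3, 4, 6}. A clique must lie in a single bag of any decomposition, so no decomposition can have width below 4. Hence tw(G) = 4 exactly.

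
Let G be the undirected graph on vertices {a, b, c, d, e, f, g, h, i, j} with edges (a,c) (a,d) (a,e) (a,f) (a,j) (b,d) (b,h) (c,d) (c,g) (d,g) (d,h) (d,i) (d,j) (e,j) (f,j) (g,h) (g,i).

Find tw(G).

A width-2 tree decomposition is:
Bags: B1 = {d, g, h}  B2 = {c, d, g}  B3 = {a, c, d}  B4 = {a, d, j}  B5 = {a, f, j}  B6 = {b, d, h}  B7 = {a, e, j}  B8 = {d, g, i}
Tree: B1–B2, B2–B3, B3–B4, B4–B5, B1–B6, B4–B7, B2–B8
The largest bag has 3 vertices, giving width 2; this decomposition certifies tw(G) ≤ 2. On the other hand G contains the 3-clique {d, g, h}. A clique must lie in a single bag of any decomposition, so no decomposition can have width below 2. Therefore the treewidth is 2.

2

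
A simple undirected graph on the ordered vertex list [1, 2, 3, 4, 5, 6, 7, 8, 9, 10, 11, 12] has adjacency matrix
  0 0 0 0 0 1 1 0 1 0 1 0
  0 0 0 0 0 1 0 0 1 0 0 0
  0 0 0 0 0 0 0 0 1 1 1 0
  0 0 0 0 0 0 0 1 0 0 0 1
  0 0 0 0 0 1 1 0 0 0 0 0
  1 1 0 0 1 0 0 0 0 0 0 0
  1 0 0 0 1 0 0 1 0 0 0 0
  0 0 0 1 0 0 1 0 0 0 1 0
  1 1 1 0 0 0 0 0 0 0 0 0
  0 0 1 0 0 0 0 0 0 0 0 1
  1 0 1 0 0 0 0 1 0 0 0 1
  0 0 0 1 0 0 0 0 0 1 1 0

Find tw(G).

3

A width-3 tree decomposition is:
Bags: B1 = {3, 4, 10, 12}  B2 = {3, 4, 11, 12}  B3 = {3, 4, 8, 11}  B4 = {3, 8, 9, 11}  B5 = {1, 8, 9, 11}  B6 = {1, 7, 8, 9}  B7 = {1, 2, 7, 9}  B8 = {1, 2, 6, 7}  B9 = {2, 5, 6, 7}
Tree: B1–B2, B2–B3, B3–B4, B4–B5, B5–B6, B6–B7, B7–B8, B8–B9
Every bag has size at most 4, so the width is 4 − 1 = 3 and tw(G) ≤ 3. For the lower bound: the 4 vertex sets {4,10,12}, {3}, {11}, {1,7,8,9} are disjoint, each induces a connected subgraph, and every pair is joined by at least one edge of G. Contracting each set to a single vertex therefore yields K_{4} as a minor, and since treewidth is minor-monotone, tw(G) ≥ tw(K_{4}) = 3. The upper and lower bounds meet at 3, so that is the treewidth.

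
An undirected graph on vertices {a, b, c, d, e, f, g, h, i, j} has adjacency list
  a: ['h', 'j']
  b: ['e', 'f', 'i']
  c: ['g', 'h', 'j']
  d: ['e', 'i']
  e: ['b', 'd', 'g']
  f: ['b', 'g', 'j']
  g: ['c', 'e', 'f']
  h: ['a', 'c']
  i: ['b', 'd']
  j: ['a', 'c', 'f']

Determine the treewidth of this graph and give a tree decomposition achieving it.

Every bag has size at most 3, so the width is 3 − 1 = 2 and tw(G) ≤ 2. For the lower bound, G contains the cycle i–d–e–b–i, so G is not a forest; only forests have treewidth ≤ 1, hence tw(G) ≥ 2. Combining the bounds, tw(G) = 2.

Treewidth 2.
One optimal decomposition is:
Bags: B1 = {b, d, i}  B2 = {b, d, e}  B3 = {b, e, f}  B4 = {e, f, g}  B5 = {f, g, j}  B6 = {c, g, j}  B7 = {a, c, j}  B8 = {a, c, h}
Tree: B1–B2, B2–B3, B3–B4, B4–B5, B5–B6, B6–B7, B7–B8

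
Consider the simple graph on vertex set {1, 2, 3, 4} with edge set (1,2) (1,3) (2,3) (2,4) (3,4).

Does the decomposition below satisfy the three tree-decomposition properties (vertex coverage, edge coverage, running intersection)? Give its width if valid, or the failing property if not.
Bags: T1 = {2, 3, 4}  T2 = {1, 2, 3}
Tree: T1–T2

Yes; width 2.

Checking the three conditions: (i) the bags cover all of {1, 2, 3, 4}; (ii) for each edge, some bag contains both endpoints; (iii) the bags containing any fixed vertex form a subtree. All hold, so the decomposition is valid with width 3 − 1 = 2.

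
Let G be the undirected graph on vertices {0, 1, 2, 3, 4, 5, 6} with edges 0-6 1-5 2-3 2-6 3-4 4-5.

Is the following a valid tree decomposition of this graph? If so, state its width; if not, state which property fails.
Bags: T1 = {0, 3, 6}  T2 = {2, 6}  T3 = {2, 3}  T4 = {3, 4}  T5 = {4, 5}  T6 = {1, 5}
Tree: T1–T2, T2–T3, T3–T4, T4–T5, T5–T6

A tree decomposition must satisfy three properties: every vertex lies in some bag; for every edge, both endpoints lie together in some bag; and for every vertex, the bags containing it form a connected subtree. Here bags containing vertex 3 are not connected in the tree, so the decomposition is invalid.

No — bags containing vertex 3 are not connected in the tree.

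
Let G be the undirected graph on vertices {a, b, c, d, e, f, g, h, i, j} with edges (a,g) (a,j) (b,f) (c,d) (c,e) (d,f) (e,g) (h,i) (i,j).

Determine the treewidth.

1

A width-1 tree decomposition is:
Bags: B1 = {b, f}  B2 = {d, f}  B3 = {c, d}  B4 = {c, e}  B5 = {e, g}  B6 = {a, g}  B7 = {a, j}  B8 = {i, j}  B9 = {h, i}
Tree: B1–B2, B2–B3, B3–B4, B4–B5, B5–B6, B6–B7, B7–B8, B8–B9
The largest bag has 2 vertices, giving width 1; this decomposition certifies tw(G) ≤ 1. Since G has at least one edge (e.g. b–f), it is not an edgeless graph, so tw(G) ≥ 1. The upper and lower bounds meet at 1, so that is the treewidth.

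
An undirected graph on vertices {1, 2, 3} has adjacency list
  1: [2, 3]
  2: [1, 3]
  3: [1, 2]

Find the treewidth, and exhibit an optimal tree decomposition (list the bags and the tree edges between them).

A single bag containing all 3 vertices is trivially a valid decomposition of width 2. On the other hand G contains the 3-clique {1, 2, 3}. A clique must lie in a single bag of any decomposition, so no decomposition can have width below 2. Combining the bounds, tw(G) = 2.

Treewidth 2.
Bags: B1 = {1, 2, 3}
Tree: (single bag)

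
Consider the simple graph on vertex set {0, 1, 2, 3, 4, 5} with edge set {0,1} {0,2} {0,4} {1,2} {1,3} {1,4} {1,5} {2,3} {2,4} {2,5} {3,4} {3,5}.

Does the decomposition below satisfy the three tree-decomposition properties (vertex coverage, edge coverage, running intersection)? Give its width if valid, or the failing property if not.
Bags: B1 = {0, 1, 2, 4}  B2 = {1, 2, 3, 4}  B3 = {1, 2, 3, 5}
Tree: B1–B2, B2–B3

Yes; width 3.

Every vertex of G appears in some bag (union = {0, 1, 2, 3, 4, 5}); every edge is covered by a bag; and for each vertex v the set of bags containing v is connected in the bag tree. The decomposition is therefore valid. The largest bag has 4 vertices, so the width is 3.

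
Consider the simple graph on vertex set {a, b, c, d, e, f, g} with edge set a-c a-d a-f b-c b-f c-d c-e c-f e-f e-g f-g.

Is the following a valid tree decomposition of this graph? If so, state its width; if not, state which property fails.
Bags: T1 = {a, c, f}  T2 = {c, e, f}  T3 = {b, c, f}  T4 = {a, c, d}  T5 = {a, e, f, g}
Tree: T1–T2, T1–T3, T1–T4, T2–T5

No — bags containing vertex a are not connected in the tree.

A tree decomposition must satisfy three properties: every vertex lies in some bag; for every edge, both endpoints lie together in some bag; and for every vertex, the bags containing it form a connected subtree. Here bags containing vertex a are not connected in the tree, so the decomposition is invalid.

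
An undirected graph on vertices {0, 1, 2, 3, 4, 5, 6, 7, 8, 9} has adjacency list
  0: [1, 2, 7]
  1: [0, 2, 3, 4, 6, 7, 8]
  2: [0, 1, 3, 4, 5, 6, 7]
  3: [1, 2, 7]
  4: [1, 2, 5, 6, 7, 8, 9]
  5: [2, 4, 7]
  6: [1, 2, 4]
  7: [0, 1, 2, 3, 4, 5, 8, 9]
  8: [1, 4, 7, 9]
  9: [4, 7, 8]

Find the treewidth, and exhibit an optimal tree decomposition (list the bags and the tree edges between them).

Treewidth 3.
One such decomposition:
Bags: B1 = {1, 2, 4, 7}  B2 = {1, 2, 4, 6}  B3 = {2, 4, 5, 7}  B4 = {0, 1, 2, 7}  B5 = {1, 2, 3, 7}  B6 = {1, 4, 7, 8}  B7 = {4, 7, 8, 9}
Tree: B1–B2, B1–B3, B1–B4, B4–B5, B1–B6, B6–B7

The largest bag has 4 vertices, giving width 3; this decomposition certifies tw(G) ≤ 3. For the lower bound, the 4 vertices {1, 2, 4, 6} are pairwise adjacent, and any tree decomposition puts a clique entirely inside one bag — forcing width ≥ 3. Hence tw(G) = 3 exactly.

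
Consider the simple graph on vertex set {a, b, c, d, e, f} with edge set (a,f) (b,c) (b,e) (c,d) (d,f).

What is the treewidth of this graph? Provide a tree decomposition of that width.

Treewidth 1.
Bags: B1 = {b, e}  B2 = {b, c}  B3 = {c, d}  B4 = {d, f}  B5 = {a, f}
Tree: B1–B2, B2–B3, B3–B4, B4–B5

Every bag has size at most 2, so the width is 2 − 1 = 1 and tw(G) ≤ 1. Any graph with an edge has treewidth ≥ 1, and G has the edge e–b. Therefore the treewidth is 1.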